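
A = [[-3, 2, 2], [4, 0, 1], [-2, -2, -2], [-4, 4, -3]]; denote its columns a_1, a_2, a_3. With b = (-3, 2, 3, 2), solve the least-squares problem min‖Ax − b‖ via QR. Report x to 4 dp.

x = (0.4314, -0.0490, -1.2353)

e_1 = a_1/‖a_1‖ = (-3, 4, -2, -4)/6.7082 = (-0.4472, 0.5963, -0.2981, -0.5963).
r_{12} = e_1·a_2 = -2.6833.
u_2 = a_2 + 2.6833·e_1 = (0.8000, 1.6000, -2.8000, 2.4000).
‖u_2‖ = 4.0988, so e_2 = (0.1952, 0.3904, -0.6831, 0.5855).
r_{13} = e_1·a_3 = 2.0870; r_{23} = e_2·a_3 = 0.3904.
u_3 = a_3 − 2.0870·e_1 − 0.3904·e_2 = (2.8571, -0.3968, -1.1111, -1.9841).
‖u_3‖ = 3.6732, so e_3 = (0.7778, -0.1080, -0.3025, -0.5402).
Qᵀb = (0.4472, -0.6831, -4.5374).
Back-substitute: x_3 = -4.5374/3.6732 = -1.2353.
x_2 = (-0.6831 − 0.3904·(-1.2353))/4.0988 = -0.0490.
x_1 = (0.4472 + 2.6833·(-0.0490) − 2.0870·(-1.2353))/6.7082 = 0.4314.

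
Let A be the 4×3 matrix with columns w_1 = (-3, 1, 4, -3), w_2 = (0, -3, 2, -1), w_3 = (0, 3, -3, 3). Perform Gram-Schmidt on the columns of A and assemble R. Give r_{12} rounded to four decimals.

r_{12} = 1.3522

w_1 = (-3, 1, 4, -3); ‖w_1‖ = 5.9161, so q_1 = (-0.5071, 0.1690, 0.6761, -0.5071).
r_{12} = q_1·w_2 = 1.3522.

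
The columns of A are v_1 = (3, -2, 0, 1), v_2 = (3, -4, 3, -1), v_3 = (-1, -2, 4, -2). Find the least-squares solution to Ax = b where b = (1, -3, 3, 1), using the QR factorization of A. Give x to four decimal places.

v_1 = (3, -2, 0, 1); ‖v_1‖ = 3.7417, so e_1 = (0.8018, -0.5345, 0.0000, 0.2673).
e_1·v_2 = 0.8018·3 + (-0.5345)·(-4) + 0.0000·3 + 0.2673·(-1) = 4.2762.
u_2 = v_2 − 4.2762·e_1 = (-0.4286, -1.7143, 3.0000, -2.1429).
‖u_2‖ = 4.0883, so e_2 = (-0.1048, -0.4193, 0.7338, -0.5241).
e_1·v_3 = 0.8018·(-1) + (-0.5345)·(-2) + 0.0000·4 + 0.2673·(-2) = -0.2673; e_2·v_3 = (-0.1048)·(-1) + (-0.4193)·(-2) + 0.7338·4 + (-0.5241)·(-2) = 4.9269.
u_3 = v_3 + 0.2673·e_1 − 4.9269·e_2 = (-0.2692, -0.0769, 0.3846, 0.6538).
‖u_3‖ = 0.8086, so e_3 = (-0.3330, -0.0951, 0.4757, 0.8086).
Qᵀb = (2.6726, 2.8304, 2.1880).
Back-substitute: x_3 = 2.1880/0.8086 = 2.7059.
x_2 = (2.8304 − 4.9269·2.7059)/4.0883 = -2.5686.
x_1 = (2.6726 − 4.2762·(-2.5686) + 0.2673·2.7059)/3.7417 = 3.8431.

x = (3.8431, -2.5686, 2.7059)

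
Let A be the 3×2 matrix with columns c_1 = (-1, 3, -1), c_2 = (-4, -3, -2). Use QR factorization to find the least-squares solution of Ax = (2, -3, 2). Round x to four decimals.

x = (-1.2452, -0.2323)

c_1 = (-1, 3, -1); ‖c_1‖ = 3.3166, so e_1 = (-0.3015, 0.9045, -0.3015).
e_1·c_2 = (-0.3015)·(-4) + 0.9045·(-3) + (-0.3015)·(-2) = -0.9045.
u_2 = c_2 + 0.9045·e_1 = (-4.2727, -2.1818, -2.2727).
‖u_2‖ = 5.3087, so e_2 = (-0.8049, -0.4110, -0.4281).
Qᵀb = (-3.9196, -1.2330).
Back-substitute: x_2 = -1.2330/5.3087 = -0.2323.
x_1 = (-3.9196 + 0.9045·(-0.2323))/3.3166 = -1.2452.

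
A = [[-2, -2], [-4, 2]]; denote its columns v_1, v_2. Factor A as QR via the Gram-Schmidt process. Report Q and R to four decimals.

v_1 = (-2, -4); ‖v_1‖ = 4.4721, so q_1 = (-0.4472, -0.8944).
q_1·v_2 = (-0.4472)·(-2) + (-0.8944)·2 = -0.8944.
u_2 = v_2 + 0.8944·q_1 = (-2.4000, 1.2000).
‖u_2‖ = 2.6833, so q_2 = (-0.8944, 0.4472).

Q = [[-0.4472, -0.8944], [-0.8944, 0.4472]], R = [[4.4721, -0.8944], [0.0000, 2.6833]]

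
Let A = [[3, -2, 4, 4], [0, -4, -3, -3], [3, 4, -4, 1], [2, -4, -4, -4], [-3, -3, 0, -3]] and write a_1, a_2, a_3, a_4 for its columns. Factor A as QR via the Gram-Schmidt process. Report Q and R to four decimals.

Q = [[0.5388, -0.3473, 0.6830, 0.2047], [0.0000, -0.5189, -0.3539, 0.7177], [0.5388, 0.4310, -0.4815, 0.2704], [0.3592, -0.5775, -0.4135, -0.6039], [-0.5388, -0.3013, -0.0742, 0.0724]], R = [[5.5678, 1.2572, -1.4368, 2.8737], [0.0000, 7.7084, 0.7533, 3.8123], [0.0000, 0.0000, 7.3735, 5.1885], [0.0000, 0.0000, 0.0000, 1.1346]]

a_1 = (3, 0, 3, 2, -3); ‖a_1‖ = 5.5678, so e_1 = (0.5388, 0.0000, 0.5388, 0.3592, -0.5388).
e_1·a_2 = 0.5388·(-2) + 0.0000·(-4) + 0.5388·4 + 0.3592·(-4) + (-0.5388)·(-3) = 1.2572.
u_2 = a_2 − 1.2572·e_1 = (-2.6774, -4.0000, 3.3226, -4.4516, -2.3226).
‖u_2‖ = 7.7084, so e_2 = (-0.3473, -0.5189, 0.4310, -0.5775, -0.3013).
e_1·a_3 = 0.5388·4 + 0.0000·(-3) + 0.5388·(-4) + 0.3592·(-4) + (-0.5388)·0 = -1.4368; e_2·a_3 = (-0.3473)·4 + (-0.5189)·(-3) + 0.4310·(-4) + (-0.5775)·(-4) + (-0.3013)·0 = 0.7533.
u_3 = a_3 + 1.4368·e_1 − 0.7533·e_2 = (5.0358, -2.6091, -3.5505, -3.0489, -0.5472).
‖u_3‖ = 7.3735, so e_3 = (0.6830, -0.3539, -0.4815, -0.4135, -0.0742).
e_1·a_4 = 0.5388·4 + 0.0000·(-3) + 0.5388·1 + 0.3592·(-4) + (-0.5388)·(-3) = 2.8737; e_2·a_4 = (-0.3473)·4 + (-0.5189)·(-3) + 0.4310·1 + (-0.5775)·(-4) + (-0.3013)·(-3) = 3.8123; e_3·a_4 = 0.6830·4 + (-0.3539)·(-3) + (-0.4815)·1 + (-0.4135)·(-4) + (-0.0742)·(-3) = 5.1885.
u_4 = a_4 − 2.8737·e_1 − 3.8123·e_2 − 5.1885·e_3 = (0.2322, 0.8143, 0.3067, -0.6852, 0.0821).
‖u_4‖ = 1.1346, so e_4 = (0.2047, 0.7177, 0.2704, -0.6039, 0.0724).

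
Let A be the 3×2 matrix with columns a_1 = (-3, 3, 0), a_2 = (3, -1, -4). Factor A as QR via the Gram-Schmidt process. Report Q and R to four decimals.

Q = [[-0.7071, 0.2357], [0.7071, 0.2357], [0.0000, -0.9428]], R = [[4.2426, -2.8284], [0.0000, 4.2426]]

a_1 = (-3, 3, 0); ‖a_1‖ = 4.2426, so q_1 = (-0.7071, 0.7071, 0.0000).
q_1·a_2 = (-0.7071)·3 + 0.7071·(-1) + 0.0000·(-4) = -2.8284.
u_2 = a_2 + 2.8284·q_1 = (1.0000, 1.0000, -4.0000).
‖u_2‖ = 4.2426, so q_2 = (0.2357, 0.2357, -0.9428).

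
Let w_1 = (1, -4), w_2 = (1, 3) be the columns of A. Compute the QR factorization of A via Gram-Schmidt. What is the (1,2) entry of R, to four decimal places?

e_1 = w_1/‖w_1‖ = (1, -4)/4.1231 = (0.2425, -0.9701).
r_{12} = e_1·w_2 = -2.6679.

r_{12} = -2.6679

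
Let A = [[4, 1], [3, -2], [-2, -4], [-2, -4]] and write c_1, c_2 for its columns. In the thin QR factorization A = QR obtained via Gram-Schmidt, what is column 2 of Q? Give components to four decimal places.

c_1 = (4, 3, -2, -2); ‖c_1‖ = 5.7446, so e_1 = (0.6963, 0.5222, -0.3482, -0.3482).
e_1·c_2 = 0.6963·1 + 0.5222·(-2) + (-0.3482)·(-4) + (-0.3482)·(-4) = 2.4371.
u_2 = c_2 − 2.4371·e_1 = (-0.6970, -3.2727, -3.1515, -3.1515).
‖u_2‖ = 5.5732, so e_2 = (-0.1251, -0.5872, -0.5655, -0.5655).

e_2 = (-0.1251, -0.5872, -0.5655, -0.5655)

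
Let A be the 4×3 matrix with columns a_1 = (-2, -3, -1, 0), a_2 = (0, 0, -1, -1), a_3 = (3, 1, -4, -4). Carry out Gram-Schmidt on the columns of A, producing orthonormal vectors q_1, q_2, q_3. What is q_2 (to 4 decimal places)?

a_1 = (-2, -3, -1, 0); ‖a_1‖ = 3.7417, so q_1 = (-0.5345, -0.8018, -0.2673, 0.0000).
q_1·a_2 = (-0.5345)·0 + (-0.8018)·0 + (-0.2673)·(-1) + 0.0000·(-1) = 0.2673.
u_2 = a_2 − 0.2673·q_1 = (0.1429, 0.2143, -0.9286, -1.0000).
‖u_2‖ = 1.3887, so q_2 = (0.1029, 0.1543, -0.6686, -0.7201).

q_2 = (0.1029, 0.1543, -0.6686, -0.7201)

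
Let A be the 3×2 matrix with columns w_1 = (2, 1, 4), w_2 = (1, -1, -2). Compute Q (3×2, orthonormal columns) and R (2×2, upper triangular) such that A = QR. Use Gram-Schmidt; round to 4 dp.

e_1 = w_1/‖w_1‖ = (2, 1, 4)/4.5826 = (0.4364, 0.2182, 0.8729).
r_{12} = e_1·w_2 = -1.5275.
u_2 = w_2 + 1.5275·e_1 = (1.6667, -0.6667, -0.6667).
‖u_2‖ = 1.9149, so e_2 = (0.8704, -0.3482, -0.3482).

Q = [[0.4364, 0.8704], [0.2182, -0.3482], [0.8729, -0.3482]], R = [[4.5826, -1.5275], [0.0000, 1.9149]]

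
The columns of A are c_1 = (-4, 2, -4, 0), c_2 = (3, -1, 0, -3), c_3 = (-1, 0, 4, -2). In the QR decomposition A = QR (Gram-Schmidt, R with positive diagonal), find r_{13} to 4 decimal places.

q_1 = c_1/‖c_1‖ = (-4, 2, -4, 0)/6.0000 = (-0.6667, 0.3333, -0.6667, 0.0000).
r_{13} = q_1·c_3 = -2.0000.

r_{13} = -2.0000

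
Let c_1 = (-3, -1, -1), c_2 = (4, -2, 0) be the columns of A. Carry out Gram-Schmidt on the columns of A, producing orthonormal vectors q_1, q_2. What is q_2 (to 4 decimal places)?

q_2 = (0.3853, -0.8808, -0.2752)

c_1 = (-3, -1, -1); ‖c_1‖ = 3.3166, so q_1 = (-0.9045, -0.3015, -0.3015).
q_1·c_2 = (-0.9045)·4 + (-0.3015)·(-2) + (-0.3015)·0 = -3.0151.
u_2 = c_2 + 3.0151·q_1 = (1.2727, -2.9091, -0.9091).
‖u_2‖ = 3.3029, so q_2 = (0.3853, -0.8808, -0.2752).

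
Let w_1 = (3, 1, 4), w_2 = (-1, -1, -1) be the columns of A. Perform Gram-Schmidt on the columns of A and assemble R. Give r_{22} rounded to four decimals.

e_1 = w_1/‖w_1‖ = (3, 1, 4)/5.0990 = (0.5883, 0.1961, 0.7845).
r_{12} = e_1·w_2 = -1.5689.
u_2 = w_2 + 1.5689·e_1 = (-0.0769, -0.6923, 0.2308).
r_{22} = ‖u_2‖ = 0.7338.

r_{22} = 0.7338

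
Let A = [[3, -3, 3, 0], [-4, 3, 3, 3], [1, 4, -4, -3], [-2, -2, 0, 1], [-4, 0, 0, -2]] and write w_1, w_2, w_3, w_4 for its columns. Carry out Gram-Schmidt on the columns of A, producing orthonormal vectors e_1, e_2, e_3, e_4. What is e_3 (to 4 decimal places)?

e_3 = (0.4803, 0.6950, -0.3309, -0.3398, -0.2476)

w_1 = (3, -4, 1, -2, -4); ‖w_1‖ = 6.7823, so e_1 = (0.4423, -0.5898, 0.1474, -0.2949, -0.5898).
e_1·w_2 = 0.4423·(-3) + (-0.5898)·3 + 0.1474·4 + (-0.2949)·(-2) + (-0.5898)·0 = -1.9167.
u_2 = w_2 + 1.9167·e_1 = (-2.1522, 1.8696, 4.2826, -2.5652, -1.1304).
‖u_2‖ = 5.8588, so e_2 = (-0.3673, 0.3191, 0.7310, -0.4378, -0.1929).
e_1·w_3 = 0.4423·3 + (-0.5898)·3 + 0.1474·(-4) + (-0.2949)·0 + (-0.5898)·0 = -1.0321; e_2·w_3 = (-0.3673)·3 + 0.3191·3 + 0.7310·(-4) + (-0.4378)·0 + (-0.1929)·0 = -3.0686.
u_3 = w_3 + 1.0321·e_1 + 3.0686·e_2 = (2.3293, 3.3705, -1.6048, -1.6479, -1.2008).
‖u_3‖ = 4.8496, so e_3 = (0.4803, 0.6950, -0.3309, -0.3398, -0.2476).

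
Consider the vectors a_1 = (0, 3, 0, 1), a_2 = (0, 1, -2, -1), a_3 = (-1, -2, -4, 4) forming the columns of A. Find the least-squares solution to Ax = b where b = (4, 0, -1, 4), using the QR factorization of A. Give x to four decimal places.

a_1 = (0, 3, 0, 1); ‖a_1‖ = 3.1623, so e_1 = (0.0000, 0.9487, 0.0000, 0.3162).
e_1·a_2 = 0.0000·0 + 0.9487·1 + 0.0000·(-2) + 0.3162·(-1) = 0.6325.
u_2 = a_2 − 0.6325·e_1 = (0.0000, 0.4000, -2.0000, -1.2000).
‖u_2‖ = 2.3664, so e_2 = (0.0000, 0.1690, -0.8452, -0.5071).
e_1·a_3 = 0.0000·(-1) + 0.9487·(-2) + 0.0000·(-4) + 0.3162·4 = -0.6325; e_2·a_3 = 0.0000·(-1) + 0.1690·(-2) + (-0.8452)·(-4) + (-0.5071)·4 = 1.0142.
u_3 = a_3 + 0.6325·e_1 − 1.0142·e_2 = (-1.0000, -1.5714, -3.1429, 4.7143).
‖u_3‖ = 5.9642, so e_3 = (-0.1677, -0.2635, -0.5270, 0.7904).
Qᵀb = (1.2649, -1.1832, 3.0180).
Back-substitute: x_3 = 3.0180/5.9642 = 0.5060.
x_2 = (-1.1832 − 1.0142·0.5060)/2.3664 = -0.7169.
x_1 = (1.2649 − 0.6325·(-0.7169) + 0.6325·0.5060)/3.1623 = 0.6446.

x = (0.6446, -0.7169, 0.5060)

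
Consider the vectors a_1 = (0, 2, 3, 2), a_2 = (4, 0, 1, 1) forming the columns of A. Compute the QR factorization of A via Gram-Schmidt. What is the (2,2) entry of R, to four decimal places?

r_{22} = 4.0656

q_1 = a_1/‖a_1‖ = (0, 2, 3, 2)/4.1231 = (0.0000, 0.4851, 0.7276, 0.4851).
r_{12} = q_1·a_2 = 1.2127.
u_2 = a_2 − 1.2127·q_1 = (4.0000, -0.5882, 0.1176, 0.4118).
r_{22} = ‖u_2‖ = 4.0656.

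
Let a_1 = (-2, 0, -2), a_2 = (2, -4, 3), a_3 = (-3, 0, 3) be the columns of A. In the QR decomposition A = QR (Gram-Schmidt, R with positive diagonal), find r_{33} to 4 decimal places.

r_{33} = 4.1779

a_1 = (-2, 0, -2); ‖a_1‖ = 2.8284, so e_1 = (-0.7071, 0.0000, -0.7071).
e_1·a_2 = (-0.7071)·2 + 0.0000·(-4) + (-0.7071)·3 = -3.5355.
u_2 = a_2 + 3.5355·e_1 = (-0.5000, -4.0000, 0.5000).
‖u_2‖ = 4.0620, so e_2 = (-0.1231, -0.9847, 0.1231).
e_1·a_3 = (-0.7071)·(-3) + 0.0000·0 + (-0.7071)·3 = 0.0000; e_2·a_3 = (-0.1231)·(-3) + (-0.9847)·0 + 0.1231·3 = 0.7385.
u_3 = a_3 + 0.0000·e_1 − 0.7385·e_2 = (-2.9091, 0.7273, 2.9091).
r_{33} = ‖u_3‖ = 4.1779.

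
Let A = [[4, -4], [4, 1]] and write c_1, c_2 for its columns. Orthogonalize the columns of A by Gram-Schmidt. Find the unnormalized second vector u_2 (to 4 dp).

c_1 = (4, 4); ‖c_1‖ = 5.6569, so e_1 = (0.7071, 0.7071).
e_1·c_2 = 0.7071·(-4) + 0.7071·1 = -2.1213.
u_2 = c_2 + 2.1213·e_1 = (-2.5000, 2.5000).

u_2 = (-2.5000, 2.5000)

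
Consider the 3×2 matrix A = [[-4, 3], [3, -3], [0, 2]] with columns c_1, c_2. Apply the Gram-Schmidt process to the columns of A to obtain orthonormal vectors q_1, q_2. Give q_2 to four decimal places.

c_1 = (-4, 3, 0); ‖c_1‖ = 5.0000, so q_1 = (-0.8000, 0.6000, 0.0000).
q_1·c_2 = (-0.8000)·3 + 0.6000·(-3) + 0.0000·2 = -4.2000.
u_2 = c_2 + 4.2000·q_1 = (-0.3600, -0.4800, 2.0000).
‖u_2‖ = 2.0881, so q_2 = (-0.1724, -0.2299, 0.9578).

q_2 = (-0.1724, -0.2299, 0.9578)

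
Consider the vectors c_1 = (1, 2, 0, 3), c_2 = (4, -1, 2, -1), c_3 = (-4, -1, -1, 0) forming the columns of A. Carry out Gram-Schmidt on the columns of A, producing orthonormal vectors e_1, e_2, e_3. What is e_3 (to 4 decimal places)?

e_3 = (-0.2672, -0.6563, 0.4696, 0.5266)

c_1 = (1, 2, 0, 3); ‖c_1‖ = 3.7417, so e_1 = (0.2673, 0.5345, 0.0000, 0.8018).
e_1·c_2 = 0.2673·4 + 0.5345·(-1) + 0.0000·2 + 0.8018·(-1) = -0.2673.
u_2 = c_2 + 0.2673·e_1 = (4.0714, -0.8571, 2.0000, -0.7857).
‖u_2‖ = 4.6828, so e_2 = (0.8694, -0.1830, 0.4271, -0.1678).
e_1·c_3 = 0.2673·(-4) + 0.5345·(-1) + 0.0000·(-1) + 0.8018·0 = -1.6036; e_2·c_3 = 0.8694·(-4) + (-0.1830)·(-1) + 0.4271·(-1) + (-0.1678)·0 = -3.7218.
u_3 = c_3 + 1.6036·e_1 + 3.7218·e_2 = (-0.3355, -0.8241, 0.5896, 0.6612).
‖u_3‖ = 1.2556, so e_3 = (-0.2672, -0.6563, 0.4696, 0.5266).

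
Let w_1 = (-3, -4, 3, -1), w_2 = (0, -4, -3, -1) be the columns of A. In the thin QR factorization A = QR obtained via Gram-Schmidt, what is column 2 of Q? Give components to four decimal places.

w_1 = (-3, -4, 3, -1); ‖w_1‖ = 5.9161, so q_1 = (-0.5071, -0.6761, 0.5071, -0.1690).
q_1·w_2 = (-0.5071)·0 + (-0.6761)·(-4) + 0.5071·(-3) + (-0.1690)·(-1) = 1.3522.
u_2 = w_2 − 1.3522·q_1 = (0.6857, -3.0857, -3.6857, -0.7714).
‖u_2‖ = 4.9164, so q_2 = (0.1395, -0.6276, -0.7497, -0.1569).

q_2 = (0.1395, -0.6276, -0.7497, -0.1569)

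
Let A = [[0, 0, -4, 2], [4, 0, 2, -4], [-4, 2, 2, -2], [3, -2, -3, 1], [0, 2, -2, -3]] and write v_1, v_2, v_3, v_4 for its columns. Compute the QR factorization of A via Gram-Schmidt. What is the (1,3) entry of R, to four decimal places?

r_{13} = -1.4056

q_1 = v_1/‖v_1‖ = (0, 4, -4, 3, 0)/6.4031 = (0.0000, 0.6247, -0.6247, 0.4685, 0.0000).
r_{13} = q_1·v_3 = -1.4056.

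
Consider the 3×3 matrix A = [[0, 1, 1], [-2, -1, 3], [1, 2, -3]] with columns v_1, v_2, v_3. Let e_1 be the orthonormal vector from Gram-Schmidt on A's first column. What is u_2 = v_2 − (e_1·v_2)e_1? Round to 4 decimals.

u_2 = (1.0000, 0.6000, 1.2000)

v_1 = (0, -2, 1); ‖v_1‖ = 2.2361, so e_1 = (0.0000, -0.8944, 0.4472).
e_1·v_2 = 0.0000·1 + (-0.8944)·(-1) + 0.4472·2 = 1.7889.
u_2 = v_2 − 1.7889·e_1 = (1.0000, 0.6000, 1.2000).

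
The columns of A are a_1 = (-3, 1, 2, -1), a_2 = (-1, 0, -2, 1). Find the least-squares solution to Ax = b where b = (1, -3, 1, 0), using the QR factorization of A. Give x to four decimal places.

x = (-0.3488, -0.6163)

a_1 = (-3, 1, 2, -1); ‖a_1‖ = 3.8730, so e_1 = (-0.7746, 0.2582, 0.5164, -0.2582).
e_1·a_2 = (-0.7746)·(-1) + 0.2582·0 + 0.5164·(-2) + (-0.2582)·1 = -0.5164.
u_2 = a_2 + 0.5164·e_1 = (-1.4000, 0.1333, -1.7333, 0.8667).
‖u_2‖ = 2.3944, so e_2 = (-0.5847, 0.0557, -0.7239, 0.3619).
Qᵀb = (-1.0328, -1.4756).
Back-substitute: x_2 = -1.4756/2.3944 = -0.6163.
x_1 = (-1.0328 + 0.5164·(-0.6163))/3.8730 = -0.3488.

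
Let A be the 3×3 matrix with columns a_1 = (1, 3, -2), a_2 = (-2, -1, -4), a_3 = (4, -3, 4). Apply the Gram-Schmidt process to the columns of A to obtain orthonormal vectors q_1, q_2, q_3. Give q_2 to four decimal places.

q_1 = a_1/‖a_1‖ = (1, 3, -2)/3.7417 = (0.2673, 0.8018, -0.5345).
r_{12} = q_1·a_2 = 0.8018.
u_2 = a_2 − 0.8018·q_1 = (-2.2143, -1.6429, -3.5714).
‖u_2‖ = 4.5119, so q_2 = (-0.4908, -0.3641, -0.7916).

q_2 = (-0.4908, -0.3641, -0.7916)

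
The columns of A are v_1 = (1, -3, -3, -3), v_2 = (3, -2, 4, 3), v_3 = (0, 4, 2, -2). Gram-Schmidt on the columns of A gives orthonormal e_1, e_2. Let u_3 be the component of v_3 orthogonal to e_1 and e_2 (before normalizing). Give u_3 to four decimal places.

u_3 = (1.5913, 1.6000, 1.6348, -2.7043)

v_1 = (1, -3, -3, -3); ‖v_1‖ = 5.2915, so e_1 = (0.1890, -0.5669, -0.5669, -0.5669).
e_1·v_2 = 0.1890·3 + (-0.5669)·(-2) + (-0.5669)·4 + (-0.5669)·3 = -2.2678.
u_2 = v_2 + 2.2678·e_1 = (3.4286, -3.2857, 2.7143, 1.7143).
‖u_2‖ = 5.7321, so e_2 = (0.5981, -0.5732, 0.4735, 0.2991).
e_1·v_3 = 0.1890·0 + (-0.5669)·4 + (-0.5669)·2 + (-0.5669)·(-2) = -2.2678; e_2·v_3 = 0.5981·0 + (-0.5732)·4 + 0.4735·2 + 0.2991·(-2) = -1.9439.
u_3 = v_3 + 2.2678·e_1 + 1.9439·e_2 = (1.5913, 1.6000, 1.6348, -2.7043).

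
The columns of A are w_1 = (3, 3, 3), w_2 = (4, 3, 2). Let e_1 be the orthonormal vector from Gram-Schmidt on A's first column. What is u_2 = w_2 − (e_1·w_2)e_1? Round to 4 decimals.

w_1 = (3, 3, 3); ‖w_1‖ = 5.1962, so e_1 = (0.5774, 0.5774, 0.5774).
e_1·w_2 = 0.5774·4 + 0.5774·3 + 0.5774·2 = 5.1962.
u_2 = w_2 − 5.1962·e_1 = (1.0000, 0.0000, -1.0000).

u_2 = (1.0000, 0.0000, -1.0000)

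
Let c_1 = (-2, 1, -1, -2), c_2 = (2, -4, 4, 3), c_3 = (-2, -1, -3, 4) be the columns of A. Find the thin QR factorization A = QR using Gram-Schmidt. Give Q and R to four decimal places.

e_1 = c_1/‖c_1‖ = (-2, 1, -1, -2)/3.1623 = (-0.6325, 0.3162, -0.3162, -0.6325).
r_{12} = e_1·c_2 = -5.6921.
u_2 = c_2 + 5.6921·e_1 = (-1.6000, -2.2000, 2.2000, -0.6000).
‖u_2‖ = 3.5496, so e_2 = (-0.4507, -0.6198, 0.6198, -0.1690).
r_{13} = e_1·c_3 = -0.6325; r_{23} = e_2·c_3 = -1.0142.
u_3 = c_3 + 0.6325·e_1 + 1.0142·e_2 = (-2.8571, -1.4286, -2.5714, 3.4286).
‖u_3‖ = 5.3452, so e_3 = (-0.5345, -0.2673, -0.4811, 0.6414).

Q = [[-0.6325, -0.4507, -0.5345], [0.3162, -0.6198, -0.2673], [-0.3162, 0.6198, -0.4811], [-0.6325, -0.1690, 0.6414]], R = [[3.1623, -5.6921, -0.6325], [0.0000, 3.5496, -1.0142], [0.0000, 0.0000, 5.3452]]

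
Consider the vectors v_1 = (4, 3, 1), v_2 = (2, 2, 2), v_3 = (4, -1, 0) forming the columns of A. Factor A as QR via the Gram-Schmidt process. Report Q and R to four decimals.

Q = [[0.7845, -0.3145, 0.5345], [0.5883, 0.1048, -0.8018], [0.1961, 0.9435, 0.2673]], R = [[5.0990, 3.1379, 2.5495], [0.0000, 1.4676, -1.3628], [0.0000, 0.0000, 2.9399]]

v_1 = (4, 3, 1); ‖v_1‖ = 5.0990, so e_1 = (0.7845, 0.5883, 0.1961).
e_1·v_2 = 0.7845·2 + 0.5883·2 + 0.1961·2 = 3.1379.
u_2 = v_2 − 3.1379·e_1 = (-0.4615, 0.1538, 1.3846).
‖u_2‖ = 1.4676, so e_2 = (-0.3145, 0.1048, 0.9435).
e_1·v_3 = 0.7845·4 + 0.5883·(-1) + 0.1961·0 = 2.5495; e_2·v_3 = (-0.3145)·4 + 0.1048·(-1) + 0.9435·0 = -1.3628.
u_3 = v_3 − 2.5495·e_1 + 1.3628·e_2 = (1.5714, -2.3571, 0.7857).
‖u_3‖ = 2.9399, so e_3 = (0.5345, -0.8018, 0.2673).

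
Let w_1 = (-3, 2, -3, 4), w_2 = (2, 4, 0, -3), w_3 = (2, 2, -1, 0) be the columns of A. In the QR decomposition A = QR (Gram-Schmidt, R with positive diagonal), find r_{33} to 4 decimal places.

r_{33} = 1.8084

e_1 = w_1/‖w_1‖ = (-3, 2, -3, 4)/6.1644 = (-0.4867, 0.3244, -0.4867, 0.6489).
r_{12} = e_1·w_2 = -1.6222.
u_2 = w_2 + 1.6222·e_1 = (1.2105, 4.5263, -0.7895, -1.9474).
‖u_2‖ = 5.1350, so e_2 = (0.2357, 0.8815, -0.1537, -0.3792).
r_{13} = e_1·w_3 = 0.1622; r_{23} = e_2·w_3 = 2.3881.
u_3 = w_3 − 0.1622·e_1 − 2.3881·e_2 = (1.5160, -0.1577, -0.5539, 0.8004).
r_{33} = ‖u_3‖ = 1.8084.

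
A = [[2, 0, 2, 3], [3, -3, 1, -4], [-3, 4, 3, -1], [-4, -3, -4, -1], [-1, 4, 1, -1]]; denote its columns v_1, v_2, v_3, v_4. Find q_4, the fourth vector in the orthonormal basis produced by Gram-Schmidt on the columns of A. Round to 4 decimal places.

v_1 = (2, 3, -3, -4, -1); ‖v_1‖ = 6.2450, so q_1 = (0.3203, 0.4804, -0.4804, -0.6405, -0.1601).
q_1·v_2 = 0.3203·0 + 0.4804·(-3) + (-0.4804)·4 + (-0.6405)·(-3) + (-0.1601)·4 = -2.0817.
u_2 = v_2 + 2.0817·q_1 = (0.6667, -2.0000, 3.0000, -4.3333, 3.6667).
‖u_2‖ = 6.7577, so q_2 = (0.0987, -0.2960, 0.4439, -0.6412, 0.5426).
q_1·v_3 = 0.3203·2 + 0.4804·1 + (-0.4804)·3 + (-0.6405)·(-4) + (-0.1601)·1 = 2.0817; q_2·v_3 = 0.0987·2 + (-0.2960)·1 + 0.4439·3 + (-0.6412)·(-4) + 0.5426·1 = 4.3407.
u_3 = v_3 − 2.0817·q_1 − 4.3407·q_2 = (0.9051, 1.2847, 2.0730, 0.1168, -1.0219).
‖u_3‖ = 2.7973, so q_3 = (0.3236, 0.4593, 0.7411, 0.0418, -0.3653).
q_1·v_4 = 0.3203·3 + 0.4804·(-4) + (-0.4804)·(-1) + (-0.6405)·(-1) + (-0.1601)·(-1) = 0.3203; q_2·v_4 = 0.0987·3 + (-0.2960)·(-4) + 0.4439·(-1) + (-0.6412)·(-1) + 0.5426·(-1) = 1.1345; q_3·v_4 = 0.3236·3 + 0.4593·(-4) + 0.7411·(-1) + 0.0418·(-1) + (-0.3653)·(-1) = -1.2838.
u_4 = v_4 − 0.3203·q_1 − 1.1345·q_2 + 1.2838·q_3 = (3.2009, -3.2285, -0.3984, -0.0138, -2.0333).
‖u_4‖ = 4.9962, so q_4 = (0.6407, -0.6462, -0.0797, -0.0028, -0.4070).

q_4 = (0.6407, -0.6462, -0.0797, -0.0028, -0.4070)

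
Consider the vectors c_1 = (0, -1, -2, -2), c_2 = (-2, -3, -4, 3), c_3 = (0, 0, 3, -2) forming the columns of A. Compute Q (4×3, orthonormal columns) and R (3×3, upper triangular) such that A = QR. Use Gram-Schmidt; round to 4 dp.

c_1 = (0, -1, -2, -2); ‖c_1‖ = 3.0000, so e_1 = (0.0000, -0.3333, -0.6667, -0.6667).
e_1·c_2 = 0.0000·(-2) + (-0.3333)·(-3) + (-0.6667)·(-4) + (-0.6667)·3 = 1.6667.
u_2 = c_2 − 1.6667·e_1 = (-2.0000, -2.4444, -2.8889, 4.1111).
‖u_2‖ = 5.9348, so e_2 = (-0.3370, -0.4119, -0.4868, 0.6927).
e_1·c_3 = 0.0000·0 + (-0.3333)·0 + (-0.6667)·3 + (-0.6667)·(-2) = -0.6667; e_2·c_3 = (-0.3370)·0 + (-0.4119)·0 + (-0.4868)·3 + 0.6927·(-2) = -2.8457.
u_3 = c_3 + 0.6667·e_1 + 2.8457·e_2 = (-0.9590, -1.3943, 1.1703, -0.4732).
‖u_3‖ = 2.1113, so e_3 = (-0.4542, -0.6604, 0.5543, -0.2241).

Q = [[0.0000, -0.3370, -0.4542], [-0.3333, -0.4119, -0.6604], [-0.6667, -0.4868, 0.5543], [-0.6667, 0.6927, -0.2241]], R = [[3.0000, 1.6667, -0.6667], [0.0000, 5.9348, -2.8457], [0.0000, 0.0000, 2.1113]]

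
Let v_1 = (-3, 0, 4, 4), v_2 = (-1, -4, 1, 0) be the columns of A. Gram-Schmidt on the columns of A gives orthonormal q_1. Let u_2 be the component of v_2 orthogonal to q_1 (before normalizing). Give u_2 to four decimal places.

u_2 = (-0.4878, -4.0000, 0.3171, -0.6829)

v_1 = (-3, 0, 4, 4); ‖v_1‖ = 6.4031, so q_1 = (-0.4685, 0.0000, 0.6247, 0.6247).
q_1·v_2 = (-0.4685)·(-1) + 0.0000·(-4) + 0.6247·1 + 0.6247·0 = 1.0932.
u_2 = v_2 − 1.0932·q_1 = (-0.4878, -4.0000, 0.3171, -0.6829).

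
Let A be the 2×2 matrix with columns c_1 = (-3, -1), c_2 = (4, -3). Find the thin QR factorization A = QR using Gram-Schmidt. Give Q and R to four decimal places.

Q = [[-0.9487, 0.3162], [-0.3162, -0.9487]], R = [[3.1623, -2.8460], [0.0000, 4.1110]]

q_1 = c_1/‖c_1‖ = (-3, -1)/3.1623 = (-0.9487, -0.3162).
r_{12} = q_1·c_2 = -2.8460.
u_2 = c_2 + 2.8460·q_1 = (1.3000, -3.9000).
‖u_2‖ = 4.1110, so q_2 = (0.3162, -0.9487).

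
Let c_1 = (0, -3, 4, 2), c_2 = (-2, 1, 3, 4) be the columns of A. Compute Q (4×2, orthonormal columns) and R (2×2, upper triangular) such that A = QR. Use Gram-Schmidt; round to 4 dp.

Q = [[0.0000, -0.4468], [-0.5571, 0.6163], [0.7428, 0.1464], [0.3714, 0.6317]], R = [[5.3852, 3.1568], [0.0000, 4.4760]]

c_1 = (0, -3, 4, 2); ‖c_1‖ = 5.3852, so e_1 = (0.0000, -0.5571, 0.7428, 0.3714).
e_1·c_2 = 0.0000·(-2) + (-0.5571)·1 + 0.7428·3 + 0.3714·4 = 3.1568.
u_2 = c_2 − 3.1568·e_1 = (-2.0000, 2.7586, 0.6552, 2.8276).
‖u_2‖ = 4.4760, so e_2 = (-0.4468, 0.6163, 0.1464, 0.6317).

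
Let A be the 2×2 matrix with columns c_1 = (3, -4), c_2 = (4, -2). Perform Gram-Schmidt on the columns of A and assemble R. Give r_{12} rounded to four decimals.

r_{12} = 4.0000

e_1 = c_1/‖c_1‖ = (3, -4)/5.0000 = (0.6000, -0.8000).
r_{12} = e_1·c_2 = 4.0000.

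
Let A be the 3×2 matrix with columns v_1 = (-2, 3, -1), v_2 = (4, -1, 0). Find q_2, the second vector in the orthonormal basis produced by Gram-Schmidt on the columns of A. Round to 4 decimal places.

q_1 = v_1/‖v_1‖ = (-2, 3, -1)/3.7417 = (-0.5345, 0.8018, -0.2673).
r_{12} = q_1·v_2 = -2.9399.
u_2 = v_2 + 2.9399·q_1 = (2.4286, 1.3571, -0.7857).
‖u_2‖ = 2.8909, so q_2 = (0.8401, 0.4695, -0.2718).

q_2 = (0.8401, 0.4695, -0.2718)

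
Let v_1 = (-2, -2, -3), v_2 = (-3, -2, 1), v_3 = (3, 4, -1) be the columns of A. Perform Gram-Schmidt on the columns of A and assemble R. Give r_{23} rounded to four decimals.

v_1 = (-2, -2, -3); ‖v_1‖ = 4.1231, so e_1 = (-0.4851, -0.4851, -0.7276).
e_1·v_2 = (-0.4851)·(-3) + (-0.4851)·(-2) + (-0.7276)·1 = 1.6977.
u_2 = v_2 − 1.6977·e_1 = (-2.1765, -1.1765, 2.2353).
‖u_2‖ = 3.3343, so e_2 = (-0.6527, -0.3528, 0.6704).
r_{23} = e_2·v_3 = -4.0400.

r_{23} = -4.0400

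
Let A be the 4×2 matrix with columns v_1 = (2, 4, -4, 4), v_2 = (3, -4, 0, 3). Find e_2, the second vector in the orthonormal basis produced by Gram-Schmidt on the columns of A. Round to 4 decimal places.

e_2 = (0.5019, -0.7132, 0.0264, 0.4887)

v_1 = (2, 4, -4, 4); ‖v_1‖ = 7.2111, so e_1 = (0.2774, 0.5547, -0.5547, 0.5547).
e_1·v_2 = 0.2774·3 + 0.5547·(-4) + (-0.5547)·0 + 0.5547·3 = 0.2774.
u_2 = v_2 − 0.2774·e_1 = (2.9231, -4.1538, 0.1538, 2.8462).
‖u_2‖ = 5.8244, so e_2 = (0.5019, -0.7132, 0.0264, 0.4887).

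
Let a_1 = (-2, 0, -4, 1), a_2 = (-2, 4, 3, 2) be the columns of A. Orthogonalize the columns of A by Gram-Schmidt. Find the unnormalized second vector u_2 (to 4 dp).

a_1 = (-2, 0, -4, 1); ‖a_1‖ = 4.5826, so q_1 = (-0.4364, 0.0000, -0.8729, 0.2182).
q_1·a_2 = (-0.4364)·(-2) + 0.0000·4 + (-0.8729)·3 + 0.2182·2 = -1.3093.
u_2 = a_2 + 1.3093·q_1 = (-2.5714, 4.0000, 1.8571, 2.2857).

u_2 = (-2.5714, 4.0000, 1.8571, 2.2857)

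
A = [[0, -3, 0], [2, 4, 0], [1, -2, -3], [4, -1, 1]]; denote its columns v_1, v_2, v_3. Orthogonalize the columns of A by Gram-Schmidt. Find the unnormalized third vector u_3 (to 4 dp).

u_3 = (0.4936, -0.7220, -2.7029, 1.0367)

v_1 = (0, 2, 1, 4); ‖v_1‖ = 4.5826, so e_1 = (0.0000, 0.4364, 0.2182, 0.8729).
e_1·v_2 = 0.0000·(-3) + 0.4364·4 + 0.2182·(-2) + 0.8729·(-1) = 0.4364.
u_2 = v_2 − 0.4364·e_1 = (-3.0000, 3.8095, -2.0952, -1.3810).
‖u_2‖ = 5.4598, so e_2 = (-0.5495, 0.6977, -0.3838, -0.2529).
e_1·v_3 = 0.0000·0 + 0.4364·0 + 0.2182·(-3) + 0.8729·1 = 0.2182; e_2·v_3 = (-0.5495)·0 + 0.6977·0 + (-0.3838)·(-3) + (-0.2529)·1 = 0.8983.
u_3 = v_3 − 0.2182·e_1 − 0.8983·e_2 = (0.4936, -0.7220, -2.7029, 1.0367).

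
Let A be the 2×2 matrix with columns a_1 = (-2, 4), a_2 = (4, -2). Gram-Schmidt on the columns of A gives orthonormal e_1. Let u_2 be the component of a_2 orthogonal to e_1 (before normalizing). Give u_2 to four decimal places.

a_1 = (-2, 4); ‖a_1‖ = 4.4721, so e_1 = (-0.4472, 0.8944).
e_1·a_2 = (-0.4472)·4 + 0.8944·(-2) = -3.5777.
u_2 = a_2 + 3.5777·e_1 = (2.4000, 1.2000).

u_2 = (2.4000, 1.2000)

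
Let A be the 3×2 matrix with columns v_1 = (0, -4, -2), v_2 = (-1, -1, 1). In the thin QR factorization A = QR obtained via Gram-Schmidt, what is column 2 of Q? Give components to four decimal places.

v_1 = (0, -4, -2); ‖v_1‖ = 4.4721, so q_1 = (0.0000, -0.8944, -0.4472).
q_1·v_2 = 0.0000·(-1) + (-0.8944)·(-1) + (-0.4472)·1 = 0.4472.
u_2 = v_2 − 0.4472·q_1 = (-1.0000, -0.6000, 1.2000).
‖u_2‖ = 1.6733, so q_2 = (-0.5976, -0.3586, 0.7171).

q_2 = (-0.5976, -0.3586, 0.7171)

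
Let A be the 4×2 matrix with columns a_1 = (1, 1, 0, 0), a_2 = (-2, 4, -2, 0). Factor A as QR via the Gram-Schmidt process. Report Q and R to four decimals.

Q = [[0.7071, -0.6396], [0.7071, 0.6396], [0.0000, -0.4264], [0.0000, 0.0000]], R = [[1.4142, 1.4142], [0.0000, 4.6904]]

e_1 = a_1/‖a_1‖ = (1, 1, 0, 0)/1.4142 = (0.7071, 0.7071, 0.0000, 0.0000).
r_{12} = e_1·a_2 = 1.4142.
u_2 = a_2 − 1.4142·e_1 = (-3.0000, 3.0000, -2.0000, 0.0000).
‖u_2‖ = 4.6904, so e_2 = (-0.6396, 0.6396, -0.4264, 0.0000).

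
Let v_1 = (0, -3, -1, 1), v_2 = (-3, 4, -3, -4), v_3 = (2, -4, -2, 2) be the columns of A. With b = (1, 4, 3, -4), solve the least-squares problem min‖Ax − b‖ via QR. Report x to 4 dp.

v_1 = (0, -3, -1, 1); ‖v_1‖ = 3.3166, so q_1 = (0.0000, -0.9045, -0.3015, 0.3015).
q_1·v_2 = 0.0000·(-3) + (-0.9045)·4 + (-0.3015)·(-3) + 0.3015·(-4) = -3.9196.
u_2 = v_2 + 3.9196·q_1 = (-3.0000, 0.4545, -4.1818, -2.8182).
‖u_2‖ = 5.8853, so q_2 = (-0.5097, 0.0772, -0.7106, -0.4789).
q_1·v_3 = 0.0000·2 + (-0.9045)·(-4) + (-0.3015)·(-2) + 0.3015·2 = 4.8242; q_2·v_3 = (-0.5097)·2 + 0.0772·(-4) + (-0.7106)·(-2) + (-0.4789)·2 = -0.8650.
u_3 = v_3 − 4.8242·q_1 + 0.8650·q_2 = (1.5591, 0.4304, -1.1601, 0.1312).
‖u_3‖ = 1.9947, so q_3 = (0.7816, 0.2158, -0.5816, 0.0658).
Qᵀb = (-5.7287, -0.4171, -0.3632).
Back-substitute: x_3 = -0.3632/1.9947 = -0.1821.
x_2 = (-0.4171 + 0.8650·(-0.1821))/5.8853 = -0.0976.
x_1 = (-5.7287 + 3.9196·(-0.0976) − 4.8242·(-0.1821))/3.3166 = -1.5778.

x = (-1.5778, -0.0976, -0.1821)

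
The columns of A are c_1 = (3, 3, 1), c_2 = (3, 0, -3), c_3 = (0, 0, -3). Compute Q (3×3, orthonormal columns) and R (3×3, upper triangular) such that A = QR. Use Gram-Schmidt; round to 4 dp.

Q = [[0.6882, 0.5115, -0.5145], [0.6882, -0.2361, 0.6860], [0.2294, -0.8262, -0.5145]], R = [[4.3589, 1.3765, -0.6882], [0.0000, 4.0131, 2.4787], [0.0000, 0.0000, 1.5435]]

c_1 = (3, 3, 1); ‖c_1‖ = 4.3589, so e_1 = (0.6882, 0.6882, 0.2294).
e_1·c_2 = 0.6882·3 + 0.6882·0 + 0.2294·(-3) = 1.3765.
u_2 = c_2 − 1.3765·e_1 = (2.0526, -0.9474, -3.3158).
‖u_2‖ = 4.0131, so e_2 = (0.5115, -0.2361, -0.8262).
e_1·c_3 = 0.6882·0 + 0.6882·0 + 0.2294·(-3) = -0.6882; e_2·c_3 = 0.5115·0 + (-0.2361)·0 + (-0.8262)·(-3) = 2.4787.
u_3 = c_3 + 0.6882·e_1 − 2.4787·e_2 = (-0.7941, 1.0588, -0.7941).
‖u_3‖ = 1.5435, so e_3 = (-0.5145, 0.6860, -0.5145).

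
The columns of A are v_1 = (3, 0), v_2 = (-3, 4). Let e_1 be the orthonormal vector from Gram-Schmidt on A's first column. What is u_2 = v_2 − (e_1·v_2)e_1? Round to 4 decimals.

u_2 = (0.0000, 4.0000)

v_1 = (3, 0); ‖v_1‖ = 3.0000, so e_1 = (1.0000, 0.0000).
e_1·v_2 = 1.0000·(-3) + 0.0000·4 = -3.0000.
u_2 = v_2 + 3.0000·e_1 = (0.0000, 4.0000).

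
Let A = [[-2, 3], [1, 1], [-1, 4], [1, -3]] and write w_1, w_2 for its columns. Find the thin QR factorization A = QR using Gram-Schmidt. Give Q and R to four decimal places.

Q = [[-0.7559, -0.1128], [0.3780, 0.7146], [-0.3780, 0.6017], [0.3780, -0.3385]], R = [[2.6458, -4.5356], [0.0000, 3.7985]]

w_1 = (-2, 1, -1, 1); ‖w_1‖ = 2.6458, so q_1 = (-0.7559, 0.3780, -0.3780, 0.3780).
q_1·w_2 = (-0.7559)·3 + 0.3780·1 + (-0.3780)·4 + 0.3780·(-3) = -4.5356.
u_2 = w_2 + 4.5356·q_1 = (-0.4286, 2.7143, 2.2857, -1.2857).
‖u_2‖ = 3.7985, so q_2 = (-0.1128, 0.7146, 0.6017, -0.3385).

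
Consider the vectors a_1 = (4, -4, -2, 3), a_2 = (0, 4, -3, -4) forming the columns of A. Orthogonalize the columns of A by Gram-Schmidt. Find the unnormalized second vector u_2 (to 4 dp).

e_1 = a_1/‖a_1‖ = (4, -4, -2, 3)/6.7082 = (0.5963, -0.5963, -0.2981, 0.4472).
r_{12} = e_1·a_2 = -3.2796.
u_2 = a_2 + 3.2796·e_1 = (1.9556, 2.0444, -3.9778, -2.5333).

u_2 = (1.9556, 2.0444, -3.9778, -2.5333)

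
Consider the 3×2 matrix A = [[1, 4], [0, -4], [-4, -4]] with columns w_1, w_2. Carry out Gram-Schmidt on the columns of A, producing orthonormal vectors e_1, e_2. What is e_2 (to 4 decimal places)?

e_1 = w_1/‖w_1‖ = (1, 0, -4)/4.1231 = (0.2425, 0.0000, -0.9701).
r_{12} = e_1·w_2 = 4.8507.
u_2 = w_2 − 4.8507·e_1 = (2.8235, -4.0000, 0.7059).
‖u_2‖ = 4.9468, so e_2 = (0.5708, -0.8086, 0.1427).

e_2 = (0.5708, -0.8086, 0.1427)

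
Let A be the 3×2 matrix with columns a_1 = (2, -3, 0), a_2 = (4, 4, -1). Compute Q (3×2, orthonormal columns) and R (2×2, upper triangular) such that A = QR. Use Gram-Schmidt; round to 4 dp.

Q = [[0.5547, 0.8189], [-0.8321, 0.5459], [0.0000, -0.1774]], R = [[3.6056, -1.1094], [0.0000, 5.6364]]

q_1 = a_1/‖a_1‖ = (2, -3, 0)/3.6056 = (0.5547, -0.8321, 0.0000).
r_{12} = q_1·a_2 = -1.1094.
u_2 = a_2 + 1.1094·q_1 = (4.6154, 3.0769, -1.0000).
‖u_2‖ = 5.6364, so q_2 = (0.8189, 0.5459, -0.1774).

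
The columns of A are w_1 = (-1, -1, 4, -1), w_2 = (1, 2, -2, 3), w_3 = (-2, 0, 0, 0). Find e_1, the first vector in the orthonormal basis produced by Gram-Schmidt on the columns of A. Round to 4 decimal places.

e_1 = w_1/‖w_1‖ = (-1, -1, 4, -1)/4.3589 = (-0.2294, -0.2294, 0.9177, -0.2294).

e_1 = (-0.2294, -0.2294, 0.9177, -0.2294)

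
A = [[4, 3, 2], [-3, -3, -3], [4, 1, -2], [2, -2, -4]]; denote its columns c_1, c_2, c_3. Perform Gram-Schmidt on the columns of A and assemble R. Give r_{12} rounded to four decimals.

r_{12} = 3.1305

c_1 = (4, -3, 4, 2); ‖c_1‖ = 6.7082, so q_1 = (0.5963, -0.4472, 0.5963, 0.2981).
r_{12} = q_1·c_2 = 3.1305.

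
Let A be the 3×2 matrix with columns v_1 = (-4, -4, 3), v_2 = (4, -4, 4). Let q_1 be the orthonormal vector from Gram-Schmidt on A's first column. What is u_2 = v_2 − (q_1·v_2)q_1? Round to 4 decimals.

u_2 = (5.1707, -2.8293, 3.1220)

v_1 = (-4, -4, 3); ‖v_1‖ = 6.4031, so q_1 = (-0.6247, -0.6247, 0.4685).
q_1·v_2 = (-0.6247)·4 + (-0.6247)·(-4) + 0.4685·4 = 1.8741.
u_2 = v_2 − 1.8741·q_1 = (5.1707, -2.8293, 3.1220).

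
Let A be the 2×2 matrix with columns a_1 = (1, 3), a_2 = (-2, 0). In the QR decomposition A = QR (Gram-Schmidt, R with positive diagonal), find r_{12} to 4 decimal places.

e_1 = a_1/‖a_1‖ = (1, 3)/3.1623 = (0.3162, 0.9487).
r_{12} = e_1·a_2 = -0.6325.

r_{12} = -0.6325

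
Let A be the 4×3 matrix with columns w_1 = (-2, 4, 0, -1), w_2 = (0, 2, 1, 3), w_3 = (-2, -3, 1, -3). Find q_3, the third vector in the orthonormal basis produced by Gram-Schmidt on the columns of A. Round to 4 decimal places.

q_3 = (-0.6667, -0.3333, 0.6667, 0.0000)

w_1 = (-2, 4, 0, -1); ‖w_1‖ = 4.5826, so q_1 = (-0.4364, 0.8729, 0.0000, -0.2182).
q_1·w_2 = (-0.4364)·0 + 0.8729·2 + 0.0000·1 + (-0.2182)·3 = 1.0911.
u_2 = w_2 − 1.0911·q_1 = (0.4762, 1.0476, 1.0000, 3.2381).
‖u_2‖ = 3.5790, so q_2 = (0.1330, 0.2927, 0.2794, 0.9047).
q_1·w_3 = (-0.4364)·(-2) + 0.8729·(-3) + 0.0000·1 + (-0.2182)·(-3) = -1.0911; q_2·w_3 = 0.1330·(-2) + 0.2927·(-3) + 0.2794·1 + 0.9047·(-3) = -3.5790.
u_3 = w_3 + 1.0911·q_1 + 3.5790·q_2 = (-2.0000, -1.0000, 2.0000, 0.0000).
‖u_3‖ = 3.0000, so q_3 = (-0.6667, -0.3333, 0.6667, 0.0000).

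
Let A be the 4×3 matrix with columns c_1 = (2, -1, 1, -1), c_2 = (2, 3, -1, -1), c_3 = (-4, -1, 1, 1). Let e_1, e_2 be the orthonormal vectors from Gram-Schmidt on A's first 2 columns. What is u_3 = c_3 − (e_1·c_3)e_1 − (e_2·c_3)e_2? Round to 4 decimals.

u_3 = (-0.6154, 0.5385, 1.0769, -0.6923)

e_1 = c_1/‖c_1‖ = (2, -1, 1, -1)/2.6458 = (0.7559, -0.3780, 0.3780, -0.3780).
r_{12} = e_1·c_2 = 0.3780.
u_2 = c_2 − 0.3780·e_1 = (1.7143, 3.1429, -1.1429, -0.8571).
‖u_2‖ = 3.8545, so e_2 = (0.4447, 0.8154, -0.2965, -0.2224).
r_{13} = e_1·c_3 = -2.6458; r_{23} = e_2·c_3 = -3.1132.
u_3 = c_3 + 2.6458·e_1 + 3.1132·e_2 = (-0.6154, 0.5385, 1.0769, -0.6923).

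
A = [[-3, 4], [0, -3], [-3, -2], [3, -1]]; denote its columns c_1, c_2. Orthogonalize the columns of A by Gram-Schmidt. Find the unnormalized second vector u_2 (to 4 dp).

c_1 = (-3, 0, -3, 3); ‖c_1‖ = 5.1962, so q_1 = (-0.5774, 0.0000, -0.5774, 0.5774).
q_1·c_2 = (-0.5774)·4 + 0.0000·(-3) + (-0.5774)·(-2) + 0.5774·(-1) = -1.7321.
u_2 = c_2 + 1.7321·q_1 = (3.0000, -3.0000, -3.0000, 0.0000).

u_2 = (3.0000, -3.0000, -3.0000, 0.0000)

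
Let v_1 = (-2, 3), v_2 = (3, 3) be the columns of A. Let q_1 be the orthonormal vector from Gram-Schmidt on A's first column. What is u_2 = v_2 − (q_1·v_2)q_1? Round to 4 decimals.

u_2 = (3.4615, 2.3077)

v_1 = (-2, 3); ‖v_1‖ = 3.6056, so q_1 = (-0.5547, 0.8321).
q_1·v_2 = (-0.5547)·3 + 0.8321·3 = 0.8321.
u_2 = v_2 − 0.8321·q_1 = (3.4615, 2.3077).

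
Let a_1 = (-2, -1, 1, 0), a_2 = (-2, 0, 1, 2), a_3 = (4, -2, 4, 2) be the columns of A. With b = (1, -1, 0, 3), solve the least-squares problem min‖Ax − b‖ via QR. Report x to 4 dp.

a_1 = (-2, -1, 1, 0); ‖a_1‖ = 2.4495, so e_1 = (-0.8165, -0.4082, 0.4082, 0.0000).
e_1·a_2 = (-0.8165)·(-2) + (-0.4082)·0 + 0.4082·1 + 0.0000·2 = 2.0412.
u_2 = a_2 − 2.0412·e_1 = (-0.3333, 0.8333, 0.1667, 2.0000).
‖u_2‖ = 2.1985, so e_2 = (-0.1516, 0.3790, 0.0758, 0.9097).
e_1·a_3 = (-0.8165)·4 + (-0.4082)·(-2) + 0.4082·4 + 0.0000·2 = -0.8165; e_2·a_3 = (-0.1516)·4 + 0.3790·(-2) + 0.0758·4 + 0.9097·2 = 0.7581.
u_3 = a_3 + 0.8165·e_1 − 0.7581·e_2 = (3.4483, -2.6207, 4.2759, 1.3103).
‖u_3‖ = 6.2256, so e_3 = (0.5539, -0.4210, 0.6868, 0.2105).
Qᵀb = (-0.4082, 2.1985, 1.6063).
Back-substitute: x_3 = 1.6063/6.2256 = 0.2580.
x_2 = (2.1985 − 0.7581·0.2580)/2.1985 = 0.9110.
x_1 = (-0.4082 − 2.0412·0.9110 + 0.8165·0.2580)/2.4495 = -0.8399.

x = (-0.8399, 0.9110, 0.2580)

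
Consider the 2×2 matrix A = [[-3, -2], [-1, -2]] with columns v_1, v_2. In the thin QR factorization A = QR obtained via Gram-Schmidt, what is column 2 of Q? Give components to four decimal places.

v_1 = (-3, -1); ‖v_1‖ = 3.1623, so e_1 = (-0.9487, -0.3162).
e_1·v_2 = (-0.9487)·(-2) + (-0.3162)·(-2) = 2.5298.
u_2 = v_2 − 2.5298·e_1 = (0.4000, -1.2000).
‖u_2‖ = 1.2649, so e_2 = (0.3162, -0.9487).

e_2 = (0.3162, -0.9487)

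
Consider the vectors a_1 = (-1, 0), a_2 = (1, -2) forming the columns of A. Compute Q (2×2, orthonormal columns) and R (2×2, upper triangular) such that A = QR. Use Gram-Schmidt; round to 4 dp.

Q = [[-1.0000, 0.0000], [0.0000, -1.0000]], R = [[1.0000, -1.0000], [0.0000, 2.0000]]

a_1 = (-1, 0); ‖a_1‖ = 1.0000, so e_1 = (-1.0000, 0.0000).
e_1·a_2 = (-1.0000)·1 + 0.0000·(-2) = -1.0000.
u_2 = a_2 + 1.0000·e_1 = (0.0000, -2.0000).
‖u_2‖ = 2.0000, so e_2 = (0.0000, -1.0000).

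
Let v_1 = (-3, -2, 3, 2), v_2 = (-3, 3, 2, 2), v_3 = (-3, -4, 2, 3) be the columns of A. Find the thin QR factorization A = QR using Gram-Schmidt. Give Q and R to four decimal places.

v_1 = (-3, -2, 3, 2); ‖v_1‖ = 5.0990, so e_1 = (-0.5883, -0.3922, 0.5883, 0.3922).
e_1·v_2 = (-0.5883)·(-3) + (-0.3922)·3 + 0.5883·2 + 0.3922·2 = 2.5495.
u_2 = v_2 − 2.5495·e_1 = (-1.5000, 4.0000, 0.5000, 1.0000).
‖u_2‖ = 4.4159, so e_2 = (-0.3397, 0.9058, 0.1132, 0.2265).
e_1·v_3 = (-0.5883)·(-3) + (-0.3922)·(-4) + 0.5883·2 + 0.3922·3 = 5.6874; e_2·v_3 = (-0.3397)·(-3) + 0.9058·(-4) + 0.1132·2 + 0.2265·3 = -1.6984.
u_3 = v_3 − 5.6874·e_1 + 1.6984·e_2 = (-0.2308, -0.2308, -1.1538, 1.1538).
‖u_3‖ = 1.6641, so e_3 = (-0.1387, -0.1387, -0.6934, 0.6934).

Q = [[-0.5883, -0.3397, -0.1387], [-0.3922, 0.9058, -0.1387], [0.5883, 0.1132, -0.6934], [0.3922, 0.2265, 0.6934]], R = [[5.0990, 2.5495, 5.6874], [0.0000, 4.4159, -1.6984], [0.0000, 0.0000, 1.6641]]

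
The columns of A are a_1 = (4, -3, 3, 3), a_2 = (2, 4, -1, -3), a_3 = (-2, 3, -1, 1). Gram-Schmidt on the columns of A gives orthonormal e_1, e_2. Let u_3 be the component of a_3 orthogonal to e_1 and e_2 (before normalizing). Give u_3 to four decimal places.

u_3 = (-0.3714, 1.8530, 0.1876, 2.1605)

a_1 = (4, -3, 3, 3); ‖a_1‖ = 6.5574, so e_1 = (0.6100, -0.4575, 0.4575, 0.4575).
e_1·a_2 = 0.6100·2 + (-0.4575)·4 + 0.4575·(-1) + 0.4575·(-3) = -2.4400.
u_2 = a_2 + 2.4400·e_1 = (3.4884, 2.8837, 0.1163, -1.8837).
‖u_2‖ = 4.9037, so e_2 = (0.7114, 0.5881, 0.0237, -0.3841).
e_1·a_3 = 0.6100·(-2) + (-0.4575)·3 + 0.4575·(-1) + 0.4575·1 = -2.5925; e_2·a_3 = 0.7114·(-2) + 0.5881·3 + 0.0237·(-1) + (-0.3841)·1 = -0.0664.
u_3 = a_3 + 2.5925·e_1 + 0.0664·e_2 = (-0.3714, 1.8530, 0.1876, 2.1605).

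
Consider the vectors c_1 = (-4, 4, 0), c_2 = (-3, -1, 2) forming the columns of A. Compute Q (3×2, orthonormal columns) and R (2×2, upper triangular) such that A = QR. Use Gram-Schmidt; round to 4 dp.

Q = [[-0.7071, -0.5774], [0.7071, -0.5774], [0.0000, 0.5774]], R = [[5.6569, 1.4142], [0.0000, 3.4641]]

c_1 = (-4, 4, 0); ‖c_1‖ = 5.6569, so q_1 = (-0.7071, 0.7071, 0.0000).
q_1·c_2 = (-0.7071)·(-3) + 0.7071·(-1) + 0.0000·2 = 1.4142.
u_2 = c_2 − 1.4142·q_1 = (-2.0000, -2.0000, 2.0000).
‖u_2‖ = 3.4641, so q_2 = (-0.5774, -0.5774, 0.5774).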